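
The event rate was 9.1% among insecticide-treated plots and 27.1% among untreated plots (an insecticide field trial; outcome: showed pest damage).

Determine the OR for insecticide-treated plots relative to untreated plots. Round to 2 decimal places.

odds, insecticide-treated plots = 0.0910/0.9090 = 0.1001
odds, untreated plots = 0.2710/0.7290 = 0.3717
OR = 0.1001 / 0.3717 = 0.27

OR ≈ 0.27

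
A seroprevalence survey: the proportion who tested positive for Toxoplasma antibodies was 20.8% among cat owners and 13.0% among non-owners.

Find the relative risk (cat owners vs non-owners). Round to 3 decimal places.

RR = 0.2080 / 0.1300 = 1.600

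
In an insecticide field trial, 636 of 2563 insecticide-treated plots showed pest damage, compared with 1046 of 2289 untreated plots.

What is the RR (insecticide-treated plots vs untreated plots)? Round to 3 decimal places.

risk, insecticide-treated plots = 636/2563 = 0.2481
risk, untreated plots = 1046/2289 = 0.4570
RR = 0.2481 / 0.4570 = 0.543

RR: 0.543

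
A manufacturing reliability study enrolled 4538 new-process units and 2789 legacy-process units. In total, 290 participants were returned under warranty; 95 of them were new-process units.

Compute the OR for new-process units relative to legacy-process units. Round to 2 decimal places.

0.28

new-process units without the outcome: 4538 − 95 = 4443
legacy-process units with the outcome: 290 − 95 = 195
legacy-process units without the outcome: 2789 − 195 = 2594
OR = (95 × 2594) / (4443 × 195) = 246430/866385 ≈ 0.28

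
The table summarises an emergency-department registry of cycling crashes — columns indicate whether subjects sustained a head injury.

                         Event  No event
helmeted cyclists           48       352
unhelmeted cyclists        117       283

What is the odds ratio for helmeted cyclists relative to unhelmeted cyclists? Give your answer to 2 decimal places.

OR = (48 × 283) / (352 × 117) = 13584/41184 ≈ 0.33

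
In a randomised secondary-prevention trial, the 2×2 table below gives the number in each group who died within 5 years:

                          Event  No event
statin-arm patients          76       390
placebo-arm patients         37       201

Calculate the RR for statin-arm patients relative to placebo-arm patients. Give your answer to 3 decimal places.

1.049

risk, statin-arm patients = 76/466 = 0.1631
risk, placebo-arm patients = 37/238 = 0.1555
RR = 0.1631 / 0.1555 = 1.049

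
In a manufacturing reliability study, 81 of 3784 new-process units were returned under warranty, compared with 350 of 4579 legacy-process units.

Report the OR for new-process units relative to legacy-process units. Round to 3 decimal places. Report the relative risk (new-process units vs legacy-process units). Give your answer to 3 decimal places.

OR = 0.264; RR = 0.280

OR = (81 × 4229) / (3703 × 350) = 342549/1296050 ≈ 0.264
risk, new-process units = 81/3784 = 0.02141
risk, legacy-process units = 350/4579 = 0.07644
RR = 0.02141 / 0.07644 = 0.280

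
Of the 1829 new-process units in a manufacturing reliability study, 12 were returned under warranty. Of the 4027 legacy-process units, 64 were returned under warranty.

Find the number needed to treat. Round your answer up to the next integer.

108

risk, new-process units = 12/1829 = 0.006561
risk, legacy-process units = 64/4027 = 0.015893
absolute risk difference = 0.009332
1 / 0.009332 = 107.158 → round up → 108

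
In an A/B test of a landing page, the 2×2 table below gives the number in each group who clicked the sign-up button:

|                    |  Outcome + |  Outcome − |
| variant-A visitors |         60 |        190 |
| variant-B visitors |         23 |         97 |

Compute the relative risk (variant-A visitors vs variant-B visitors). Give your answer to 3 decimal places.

risk, variant-A visitors = 60/250 = 0.2400
risk, variant-B visitors = 23/120 = 0.1917
RR = 0.2400 / 0.1917 = 1.252

RR ≈ 1.252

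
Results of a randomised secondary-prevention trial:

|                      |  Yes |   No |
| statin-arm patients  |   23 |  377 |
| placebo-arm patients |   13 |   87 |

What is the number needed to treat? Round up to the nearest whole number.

risk, statin-arm patients = 23/400 = 0.057500
risk, placebo-arm patients = 13/100 = 0.130000
absolute risk difference = 0.072500
1 / 0.072500 = 13.793 → round up → 14

NNT: 14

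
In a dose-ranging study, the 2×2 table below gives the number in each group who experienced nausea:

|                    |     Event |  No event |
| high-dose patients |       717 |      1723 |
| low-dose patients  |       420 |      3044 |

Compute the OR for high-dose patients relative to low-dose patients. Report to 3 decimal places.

OR = (717 × 3044) / (1723 × 420) = 2182548/723660 ≈ 3.016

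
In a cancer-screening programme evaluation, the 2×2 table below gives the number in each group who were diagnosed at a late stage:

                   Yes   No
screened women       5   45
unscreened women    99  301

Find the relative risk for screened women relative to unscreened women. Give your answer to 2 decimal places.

risk, screened women = 5/50 = 0.1000
risk, unscreened women = 99/400 = 0.2475
RR = 0.1000 / 0.2475 = 0.40

0.40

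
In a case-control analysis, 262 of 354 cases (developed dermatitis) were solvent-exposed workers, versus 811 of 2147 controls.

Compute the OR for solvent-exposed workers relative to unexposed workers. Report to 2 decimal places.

OR = (262 × 1336) / (811 × 92) = 350032/74612 ≈ 4.69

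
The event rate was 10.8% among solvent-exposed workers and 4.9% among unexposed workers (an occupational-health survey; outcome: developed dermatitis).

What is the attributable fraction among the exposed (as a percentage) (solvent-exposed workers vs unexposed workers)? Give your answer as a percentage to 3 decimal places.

AR% = (0.10800 − 0.04900) / 0.10800 = 0.5463 → 54.630%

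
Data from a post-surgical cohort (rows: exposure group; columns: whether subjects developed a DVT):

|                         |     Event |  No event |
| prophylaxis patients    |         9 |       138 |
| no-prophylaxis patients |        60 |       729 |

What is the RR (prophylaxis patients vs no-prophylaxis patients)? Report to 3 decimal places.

RR ≈ 0.805

risk, prophylaxis patients = 9/147 = 0.0612
risk, no-prophylaxis patients = 60/789 = 0.0760
RR = 0.0612 / 0.0760 = 0.805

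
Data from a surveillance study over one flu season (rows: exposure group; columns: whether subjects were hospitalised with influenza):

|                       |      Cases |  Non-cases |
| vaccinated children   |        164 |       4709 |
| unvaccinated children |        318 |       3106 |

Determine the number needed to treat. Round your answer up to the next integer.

risk, vaccinated children = 164/4873 = 0.033655
risk, unvaccinated children = 318/3424 = 0.092874
absolute risk difference = 0.059219
1 / 0.059219 = 16.886 → round up → 17

NNT ≈ 17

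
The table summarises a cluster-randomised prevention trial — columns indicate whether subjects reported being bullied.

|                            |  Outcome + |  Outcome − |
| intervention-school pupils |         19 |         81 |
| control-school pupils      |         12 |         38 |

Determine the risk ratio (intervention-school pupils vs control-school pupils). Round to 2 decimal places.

risk, intervention-school pupils = 19/100 = 0.1900
risk, control-school pupils = 12/50 = 0.2400
RR = 0.1900 / 0.2400 = 0.79

0.79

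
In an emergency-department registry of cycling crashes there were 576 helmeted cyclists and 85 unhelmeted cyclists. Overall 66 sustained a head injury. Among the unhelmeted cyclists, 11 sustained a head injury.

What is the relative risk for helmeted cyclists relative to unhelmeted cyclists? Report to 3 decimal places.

helmeted cyclists with the outcome: 66 − 11 = 55
helmeted cyclists without the outcome: 576 − 55 = 521
unhelmeted cyclists without the outcome: 85 − 11 = 74
risk, helmeted cyclists = 55/576 = 0.0955
risk, unhelmeted cyclists = 11/85 = 0.1294
RR = 0.0955 / 0.1294 = 0.738

RR: 0.738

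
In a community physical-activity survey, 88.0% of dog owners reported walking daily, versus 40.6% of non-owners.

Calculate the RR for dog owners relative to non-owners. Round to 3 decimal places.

RR = 0.8800 / 0.4060 = 2.167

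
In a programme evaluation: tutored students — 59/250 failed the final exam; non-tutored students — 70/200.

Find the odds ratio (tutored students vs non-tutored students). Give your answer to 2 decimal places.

OR = (59 × 130) / (191 × 70) = 7670/13370 ≈ 0.57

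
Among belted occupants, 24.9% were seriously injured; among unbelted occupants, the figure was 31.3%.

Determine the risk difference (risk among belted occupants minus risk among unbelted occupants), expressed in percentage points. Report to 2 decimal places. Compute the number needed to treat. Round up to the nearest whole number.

RD = -6.40; NNT = 16

risk difference = 0.2490 − 0.3130 = -0.0640 → -6.40 percentage points
absolute risk difference = 0.064000
1 / 0.064000 = 15.625 → round up → 16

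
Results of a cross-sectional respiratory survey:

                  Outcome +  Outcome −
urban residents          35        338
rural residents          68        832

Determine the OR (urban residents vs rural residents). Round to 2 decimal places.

OR = (35 × 832) / (338 × 68) = 29120/22984 ≈ 1.27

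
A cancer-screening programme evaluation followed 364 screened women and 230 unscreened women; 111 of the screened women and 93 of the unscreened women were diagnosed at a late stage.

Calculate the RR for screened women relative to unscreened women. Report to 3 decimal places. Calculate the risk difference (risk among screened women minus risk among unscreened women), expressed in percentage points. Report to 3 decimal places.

risk, screened women = 111/364 = 0.3049
risk, unscreened women = 93/230 = 0.4043
RR = 0.3049 / 0.4043 = 0.754
risk difference = 0.3049 − 0.4043 = -0.0994 → -9.940 percentage points

RR = 0.754; RD = -9.940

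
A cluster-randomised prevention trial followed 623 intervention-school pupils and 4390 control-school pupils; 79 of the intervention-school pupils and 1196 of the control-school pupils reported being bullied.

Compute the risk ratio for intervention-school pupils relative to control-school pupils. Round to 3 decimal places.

risk, intervention-school pupils = 79/623 = 0.1268
risk, control-school pupils = 1196/4390 = 0.2724
RR = 0.1268 / 0.2724 = 0.465

0.465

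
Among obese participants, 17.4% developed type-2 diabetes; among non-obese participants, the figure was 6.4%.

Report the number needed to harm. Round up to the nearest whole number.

10

absolute risk difference = 0.110000
1 / 0.110000 = 9.091 → round up → 10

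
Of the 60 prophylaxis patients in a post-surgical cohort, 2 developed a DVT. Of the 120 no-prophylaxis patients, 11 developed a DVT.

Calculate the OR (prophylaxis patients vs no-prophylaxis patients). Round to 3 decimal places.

OR ≈ 0.342

odds, prophylaxis patients = 2/58 = 0.03448
odds, no-prophylaxis patients = 11/109 = 0.10092
OR = 0.03448 / 0.10092 = 0.342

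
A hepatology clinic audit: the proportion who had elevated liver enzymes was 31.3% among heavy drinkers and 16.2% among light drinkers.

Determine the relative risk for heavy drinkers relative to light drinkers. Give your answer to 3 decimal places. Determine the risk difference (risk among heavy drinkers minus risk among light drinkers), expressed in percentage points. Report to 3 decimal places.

RR = 1.932; RD = 15.100

RR = 0.3130 / 0.1620 = 1.932
risk difference = 0.3130 − 0.1620 = 0.1510 → 15.100 percentage points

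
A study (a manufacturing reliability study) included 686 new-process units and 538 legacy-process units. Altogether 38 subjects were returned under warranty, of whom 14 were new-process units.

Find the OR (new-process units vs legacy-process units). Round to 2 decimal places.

new-process units without the outcome: 686 − 14 = 672
legacy-process units with the outcome: 38 − 14 = 24
legacy-process units without the outcome: 538 − 24 = 514
OR = (14 × 514) / (672 × 24) = 7196/16128 ≈ 0.45

OR ≈ 0.45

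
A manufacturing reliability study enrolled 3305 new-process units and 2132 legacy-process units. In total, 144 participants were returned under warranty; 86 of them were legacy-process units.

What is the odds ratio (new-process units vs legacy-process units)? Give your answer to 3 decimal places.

0.425

new-process units with the outcome: 144 − 86 = 58
new-process units without the outcome: 3305 − 58 = 3247
legacy-process units without the outcome: 2132 − 86 = 2046
OR = (58 × 2046) / (3247 × 86) = 118668/279242 ≈ 0.425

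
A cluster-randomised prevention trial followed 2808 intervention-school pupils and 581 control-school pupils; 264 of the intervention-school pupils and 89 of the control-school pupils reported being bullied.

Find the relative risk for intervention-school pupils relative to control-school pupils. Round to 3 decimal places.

RR = 0.614

risk, intervention-school pupils = 264/2808 = 0.0940
risk, control-school pupils = 89/581 = 0.1532
RR = 0.0940 / 0.1532 = 0.614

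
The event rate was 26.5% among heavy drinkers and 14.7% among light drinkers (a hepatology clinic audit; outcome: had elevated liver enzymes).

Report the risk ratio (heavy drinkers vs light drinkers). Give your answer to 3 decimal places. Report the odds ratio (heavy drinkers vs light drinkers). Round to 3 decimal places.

RR = 0.2650 / 0.1470 = 1.803
odds, heavy drinkers = 0.2650/0.7350 = 0.3605
odds, light drinkers = 0.1470/0.8530 = 0.1723
OR = 0.3605 / 0.1723 = 2.092

RR = 1.803; OR = 2.092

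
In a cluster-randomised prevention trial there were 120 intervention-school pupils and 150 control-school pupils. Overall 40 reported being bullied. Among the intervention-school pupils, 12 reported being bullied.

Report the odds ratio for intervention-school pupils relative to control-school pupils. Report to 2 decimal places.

OR ≈ 0.48

intervention-school pupils without the outcome: 120 − 12 = 108
control-school pupils with the outcome: 40 − 12 = 28
control-school pupils without the outcome: 150 − 28 = 122
OR = (12 × 122) / (108 × 28) = 1464/3024 ≈ 0.48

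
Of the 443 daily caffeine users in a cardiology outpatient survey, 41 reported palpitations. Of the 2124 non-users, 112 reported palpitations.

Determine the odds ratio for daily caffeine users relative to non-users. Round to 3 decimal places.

OR = (41 × 2012) / (402 × 112) = 82492/45024 ≈ 1.832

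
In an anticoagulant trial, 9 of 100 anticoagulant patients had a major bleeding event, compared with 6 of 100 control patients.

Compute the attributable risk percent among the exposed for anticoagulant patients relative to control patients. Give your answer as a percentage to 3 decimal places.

AR%: 33.333%

risk, anticoagulant patients = 9/100 = 0.0900
risk, control patients = 6/100 = 0.0600
AR% = (0.0900 − 0.0600) / 0.0900 = 0.3333 → 33.333%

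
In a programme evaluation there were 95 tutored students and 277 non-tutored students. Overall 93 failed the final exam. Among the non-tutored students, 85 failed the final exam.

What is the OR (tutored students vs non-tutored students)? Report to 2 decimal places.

OR: 0.21

tutored students with the outcome: 93 − 85 = 8
tutored students without the outcome: 95 − 8 = 87
non-tutored students without the outcome: 277 − 85 = 192
odds, tutored students = 8/87 = 0.0920
odds, non-tutored students = 85/192 = 0.4427
OR = 0.0920 / 0.4427 = 0.21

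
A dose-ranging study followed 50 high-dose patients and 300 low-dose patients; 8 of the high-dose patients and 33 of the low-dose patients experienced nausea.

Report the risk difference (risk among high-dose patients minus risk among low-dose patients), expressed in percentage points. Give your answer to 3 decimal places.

5.000

risk, high-dose patients = 8/50 = 0.1600
risk, low-dose patients = 33/300 = 0.1100
risk difference = 0.1600 − 0.1100 = 0.0500 → 5.000 percentage points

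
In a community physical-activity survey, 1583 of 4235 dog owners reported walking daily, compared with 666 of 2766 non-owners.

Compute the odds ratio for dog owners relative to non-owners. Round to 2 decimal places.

OR = 1.88

odds, dog owners = 1583/2652 = 0.5969
odds, non-owners = 666/2100 = 0.3171
OR = 0.5969 / 0.3171 = 1.88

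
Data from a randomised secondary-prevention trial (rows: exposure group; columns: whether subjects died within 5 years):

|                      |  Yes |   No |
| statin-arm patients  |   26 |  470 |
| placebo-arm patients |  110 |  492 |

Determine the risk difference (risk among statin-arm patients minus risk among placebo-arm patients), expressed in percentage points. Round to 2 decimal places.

risk, statin-arm patients = 26/496 = 0.0524
risk, placebo-arm patients = 110/602 = 0.1827
risk difference = 0.0524 − 0.1827 = -0.1303 → -13.03 percentage points

RD ≈ -13.03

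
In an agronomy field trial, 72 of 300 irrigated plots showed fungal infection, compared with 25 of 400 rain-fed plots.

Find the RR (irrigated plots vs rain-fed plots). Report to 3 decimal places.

risk, irrigated plots = 72/300 = 0.2400
risk, rain-fed plots = 25/400 = 0.0625
RR = 0.2400 / 0.0625 = 3.840

3.840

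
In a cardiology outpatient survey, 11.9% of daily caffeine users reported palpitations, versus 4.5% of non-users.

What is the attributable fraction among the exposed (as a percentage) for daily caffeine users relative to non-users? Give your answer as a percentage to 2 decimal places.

AR% = (0.11900 − 0.04500) / 0.11900 = 0.6218 → 62.18%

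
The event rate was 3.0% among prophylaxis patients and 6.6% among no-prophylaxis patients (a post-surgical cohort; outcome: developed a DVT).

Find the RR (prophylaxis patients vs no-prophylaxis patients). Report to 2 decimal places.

RR = 0.03000 / 0.06600 = 0.45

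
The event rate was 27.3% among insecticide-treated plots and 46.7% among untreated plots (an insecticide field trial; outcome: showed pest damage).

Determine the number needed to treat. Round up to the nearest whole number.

absolute risk difference = 0.194000
1 / 0.194000 = 5.155 → round up → 6

NNT = 6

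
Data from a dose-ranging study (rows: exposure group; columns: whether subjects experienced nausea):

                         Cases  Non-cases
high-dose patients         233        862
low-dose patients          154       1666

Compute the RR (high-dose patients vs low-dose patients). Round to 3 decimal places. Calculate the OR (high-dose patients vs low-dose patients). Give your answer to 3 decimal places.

RR = 2.515; OR = 2.924

risk, high-dose patients = 233/1095 = 0.2128
risk, low-dose patients = 154/1820 = 0.0846
RR = 0.2128 / 0.0846 = 2.515
OR = (233 × 1666) / (862 × 154) = 388178/132748 ≈ 2.924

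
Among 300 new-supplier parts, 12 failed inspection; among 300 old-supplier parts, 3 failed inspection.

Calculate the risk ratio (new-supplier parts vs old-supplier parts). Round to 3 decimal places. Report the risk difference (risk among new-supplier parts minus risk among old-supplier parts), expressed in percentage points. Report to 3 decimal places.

risk, new-supplier parts = 12/300 = 0.04000
risk, old-supplier parts = 3/300 = 0.01000
RR = 0.04000 / 0.01000 = 4.000
risk difference = 0.04000 − 0.01000 = 0.03000 → 3.000 percentage points

RR = 4.000; RD = 3.000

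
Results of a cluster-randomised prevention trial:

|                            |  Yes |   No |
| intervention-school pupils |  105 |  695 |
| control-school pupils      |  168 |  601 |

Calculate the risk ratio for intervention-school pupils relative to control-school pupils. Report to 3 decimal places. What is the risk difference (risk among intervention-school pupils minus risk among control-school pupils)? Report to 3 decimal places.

RR = 0.601; RD = -0.087

risk, intervention-school pupils = 105/800 = 0.1313
risk, control-school pupils = 168/769 = 0.2185
RR = 0.1313 / 0.2185 = 0.601
risk difference = 0.1313 − 0.2185 = -0.087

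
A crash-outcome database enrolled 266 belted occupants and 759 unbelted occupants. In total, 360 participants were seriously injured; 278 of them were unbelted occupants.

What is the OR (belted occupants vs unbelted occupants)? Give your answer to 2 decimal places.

belted occupants with the outcome: 360 − 278 = 82
belted occupants without the outcome: 266 − 82 = 184
unbelted occupants without the outcome: 759 − 278 = 481
OR = (82 × 481) / (184 × 278) = 39442/51152 ≈ 0.77

0.77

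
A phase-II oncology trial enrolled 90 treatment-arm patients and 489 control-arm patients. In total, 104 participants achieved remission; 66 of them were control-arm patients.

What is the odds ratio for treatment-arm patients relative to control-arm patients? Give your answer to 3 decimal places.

treatment-arm patients with the outcome: 104 − 66 = 38
treatment-arm patients without the outcome: 90 − 38 = 52
control-arm patients without the outcome: 489 − 66 = 423
OR = (38 × 423) / (52 × 66) = 16074/3432 ≈ 4.684

OR: 4.684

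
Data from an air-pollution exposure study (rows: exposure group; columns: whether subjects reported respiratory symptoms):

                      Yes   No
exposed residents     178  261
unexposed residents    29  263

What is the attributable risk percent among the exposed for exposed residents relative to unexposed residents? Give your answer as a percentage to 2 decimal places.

risk, exposed residents = 178/439 = 0.4055
risk, unexposed residents = 29/292 = 0.0993
AR% = (0.4055 − 0.0993) / 0.4055 = 0.7551 → 75.51%

75.51%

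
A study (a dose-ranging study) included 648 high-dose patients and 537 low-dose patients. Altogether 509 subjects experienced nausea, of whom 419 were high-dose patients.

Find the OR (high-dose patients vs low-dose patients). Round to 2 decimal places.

high-dose patients without the outcome: 648 − 419 = 229
low-dose patients with the outcome: 509 − 419 = 90
low-dose patients without the outcome: 537 − 90 = 447
odds, high-dose patients = 419/229 = 1.8297
odds, low-dose patients = 90/447 = 0.2013
OR = 1.8297 / 0.2013 = 9.09

OR = 9.09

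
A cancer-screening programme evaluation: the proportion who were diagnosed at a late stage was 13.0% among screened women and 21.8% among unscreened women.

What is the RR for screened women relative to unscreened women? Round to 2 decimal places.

RR = 0.1300 / 0.2180 = 0.60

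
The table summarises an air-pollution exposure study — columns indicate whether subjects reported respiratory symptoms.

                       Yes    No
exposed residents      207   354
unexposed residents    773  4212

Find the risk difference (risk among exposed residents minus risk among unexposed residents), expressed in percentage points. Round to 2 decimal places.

21.39

risk, exposed residents = 207/561 = 0.3690
risk, unexposed residents = 773/4985 = 0.1551
risk difference = 0.3690 − 0.1551 = 0.2139 → 21.39 percentage points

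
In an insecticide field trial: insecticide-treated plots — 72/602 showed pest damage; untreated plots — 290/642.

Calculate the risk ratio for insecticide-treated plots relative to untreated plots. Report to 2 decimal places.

risk, insecticide-treated plots = 72/602 = 0.1196
risk, untreated plots = 290/642 = 0.4517
RR = 0.1196 / 0.4517 = 0.26

RR ≈ 0.26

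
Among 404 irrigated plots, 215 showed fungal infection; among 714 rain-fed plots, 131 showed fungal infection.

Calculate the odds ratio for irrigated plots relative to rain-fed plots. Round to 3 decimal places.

OR = (215 × 583) / (189 × 131) = 125345/24759 ≈ 5.063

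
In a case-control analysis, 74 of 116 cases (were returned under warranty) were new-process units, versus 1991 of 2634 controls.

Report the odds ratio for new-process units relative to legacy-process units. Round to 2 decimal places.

odds, new-process units = 74/1991 = 0.03717
odds, legacy-process units = 42/643 = 0.06532
OR = 0.03717 / 0.06532 = 0.57

OR = 0.57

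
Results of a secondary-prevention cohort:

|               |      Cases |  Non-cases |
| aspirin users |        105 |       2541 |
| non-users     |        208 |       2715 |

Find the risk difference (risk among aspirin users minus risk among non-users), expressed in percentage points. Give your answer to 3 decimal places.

risk, aspirin users = 105/2646 = 0.03968
risk, non-users = 208/2923 = 0.07116
risk difference = 0.03968 − 0.07116 = -0.03148 → -3.148 percentage points

-3.148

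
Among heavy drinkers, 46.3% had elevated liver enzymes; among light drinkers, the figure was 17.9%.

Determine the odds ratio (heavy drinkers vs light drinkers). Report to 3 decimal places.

3.955

odds, heavy drinkers = 0.4630/0.5370 = 0.8622
odds, light drinkers = 0.1790/0.8210 = 0.2180
OR = 0.8622 / 0.2180 = 3.955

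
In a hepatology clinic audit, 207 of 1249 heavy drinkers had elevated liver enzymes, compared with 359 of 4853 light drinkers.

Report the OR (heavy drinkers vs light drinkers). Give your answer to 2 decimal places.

OR = (207 × 4494) / (1042 × 359) = 930258/374078 ≈ 2.49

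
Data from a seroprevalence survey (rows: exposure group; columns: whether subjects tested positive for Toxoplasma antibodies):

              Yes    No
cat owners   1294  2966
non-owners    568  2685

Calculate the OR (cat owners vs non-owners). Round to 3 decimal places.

OR = (1294 × 2685) / (2966 × 568) = 3474390/1684688 ≈ 2.062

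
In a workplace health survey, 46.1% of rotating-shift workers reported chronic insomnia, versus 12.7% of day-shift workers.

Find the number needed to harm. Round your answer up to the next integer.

NNH ≈ 3

absolute risk difference = 0.334000
1 / 0.334000 = 2.994 → round up → 3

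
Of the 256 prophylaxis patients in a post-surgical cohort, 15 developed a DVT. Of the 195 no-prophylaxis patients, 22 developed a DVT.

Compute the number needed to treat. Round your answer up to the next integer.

NNT: 19

risk, prophylaxis patients = 15/256 = 0.058594
risk, no-prophylaxis patients = 22/195 = 0.112821
absolute risk difference = 0.054227
1 / 0.054227 = 18.441 → round up → 19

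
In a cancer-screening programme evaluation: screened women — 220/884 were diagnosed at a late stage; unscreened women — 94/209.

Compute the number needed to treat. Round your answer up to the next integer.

NNT ≈ 5

risk, screened women = 220/884 = 0.248869
risk, unscreened women = 94/209 = 0.449761
absolute risk difference = 0.200892
1 / 0.200892 = 4.978 → round up → 5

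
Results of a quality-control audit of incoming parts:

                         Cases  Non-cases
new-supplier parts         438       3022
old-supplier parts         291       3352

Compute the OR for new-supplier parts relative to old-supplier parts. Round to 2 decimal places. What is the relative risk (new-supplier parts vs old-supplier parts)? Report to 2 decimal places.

OR = 1.67; RR = 1.58

odds, new-supplier parts = 438/3022 = 0.1449
odds, old-supplier parts = 291/3352 = 0.0868
OR = 0.1449 / 0.0868 = 1.67
risk, new-supplier parts = 438/3460 = 0.1266
risk, old-supplier parts = 291/3643 = 0.0799
RR = 0.1266 / 0.0799 = 1.58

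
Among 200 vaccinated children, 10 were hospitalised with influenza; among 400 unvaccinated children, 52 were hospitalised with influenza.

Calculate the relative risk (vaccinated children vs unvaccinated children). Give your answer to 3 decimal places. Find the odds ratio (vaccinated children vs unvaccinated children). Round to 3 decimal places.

risk, vaccinated children = 10/200 = 0.0500
risk, unvaccinated children = 52/400 = 0.1300
RR = 0.0500 / 0.1300 = 0.385
OR = (10 × 348) / (190 × 52) = 3480/9880 ≈ 0.352

RR = 0.385; OR = 0.352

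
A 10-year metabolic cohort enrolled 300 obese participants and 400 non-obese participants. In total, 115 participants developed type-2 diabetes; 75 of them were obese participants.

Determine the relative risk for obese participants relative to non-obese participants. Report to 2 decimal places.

obese participants without the outcome: 300 − 75 = 225
non-obese participants with the outcome: 115 − 75 = 40
non-obese participants without the outcome: 400 − 40 = 360
risk, obese participants = 75/300 = 0.2500
risk, non-obese participants = 40/400 = 0.1000
RR = 0.2500 / 0.1000 = 2.50

2.50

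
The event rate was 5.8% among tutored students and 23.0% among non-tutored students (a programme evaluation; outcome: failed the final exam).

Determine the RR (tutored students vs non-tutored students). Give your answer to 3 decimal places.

RR = 0.0580 / 0.2300 = 0.252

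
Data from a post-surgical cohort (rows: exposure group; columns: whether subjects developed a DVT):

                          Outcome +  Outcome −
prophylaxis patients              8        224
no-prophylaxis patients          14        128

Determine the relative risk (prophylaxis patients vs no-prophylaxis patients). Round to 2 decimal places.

risk, prophylaxis patients = 8/232 = 0.03448
risk, no-prophylaxis patients = 14/142 = 0.09859
RR = 0.03448 / 0.09859 = 0.35

0.35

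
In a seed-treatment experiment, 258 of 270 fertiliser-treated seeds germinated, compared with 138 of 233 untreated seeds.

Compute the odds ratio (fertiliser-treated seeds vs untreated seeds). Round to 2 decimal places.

OR = (258 × 95) / (12 × 138) = 24510/1656 ≈ 14.80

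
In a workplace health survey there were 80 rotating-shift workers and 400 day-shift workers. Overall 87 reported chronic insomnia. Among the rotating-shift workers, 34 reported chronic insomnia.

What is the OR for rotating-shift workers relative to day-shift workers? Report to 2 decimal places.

OR ≈ 4.84

rotating-shift workers without the outcome: 80 − 34 = 46
day-shift workers with the outcome: 87 − 34 = 53
day-shift workers without the outcome: 400 − 53 = 347
odds, rotating-shift workers = 34/46 = 0.7391
odds, day-shift workers = 53/347 = 0.1527
OR = 0.7391 / 0.1527 = 4.84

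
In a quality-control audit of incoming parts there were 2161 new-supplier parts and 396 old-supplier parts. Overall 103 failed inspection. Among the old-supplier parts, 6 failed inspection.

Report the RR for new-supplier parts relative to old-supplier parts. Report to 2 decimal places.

new-supplier parts with the outcome: 103 − 6 = 97
new-supplier parts without the outcome: 2161 − 97 = 2064
old-supplier parts without the outcome: 396 − 6 = 390
risk, new-supplier parts = 97/2161 = 0.04489
risk, old-supplier parts = 6/396 = 0.01515
RR = 0.04489 / 0.01515 = 2.96

2.96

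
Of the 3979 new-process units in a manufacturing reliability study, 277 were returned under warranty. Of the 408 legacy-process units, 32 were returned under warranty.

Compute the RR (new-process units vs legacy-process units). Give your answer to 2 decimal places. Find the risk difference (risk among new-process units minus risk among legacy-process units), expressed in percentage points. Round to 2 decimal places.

RR = 0.89; RD = -0.88

risk, new-process units = 277/3979 = 0.0696
risk, legacy-process units = 32/408 = 0.0784
RR = 0.0696 / 0.0784 = 0.89
risk difference = 0.0696 − 0.0784 = -0.0088 → -0.88 percentage points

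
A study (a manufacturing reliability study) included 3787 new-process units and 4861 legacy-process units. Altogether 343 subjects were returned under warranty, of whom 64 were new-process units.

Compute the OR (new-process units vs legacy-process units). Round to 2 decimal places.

new-process units without the outcome: 3787 − 64 = 3723
legacy-process units with the outcome: 343 − 64 = 279
legacy-process units without the outcome: 4861 − 279 = 4582
odds, new-process units = 64/3723 = 0.01719
odds, legacy-process units = 279/4582 = 0.06089
OR = 0.01719 / 0.06089 = 0.28

OR ≈ 0.28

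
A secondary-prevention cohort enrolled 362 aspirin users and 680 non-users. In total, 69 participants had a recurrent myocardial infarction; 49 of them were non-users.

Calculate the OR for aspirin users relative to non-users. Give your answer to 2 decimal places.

aspirin users with the outcome: 69 − 49 = 20
aspirin users without the outcome: 362 − 20 = 342
non-users without the outcome: 680 − 49 = 631
odds, aspirin users = 20/342 = 0.0585
odds, non-users = 49/631 = 0.0777
OR = 0.0585 / 0.0777 = 0.75

OR: 0.75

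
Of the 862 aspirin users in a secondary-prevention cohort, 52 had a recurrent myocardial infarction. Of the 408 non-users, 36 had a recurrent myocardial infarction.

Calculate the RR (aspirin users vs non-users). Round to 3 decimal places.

RR: 0.684

risk, aspirin users = 52/862 = 0.0603
risk, non-users = 36/408 = 0.0882
RR = 0.0603 / 0.0882 = 0.684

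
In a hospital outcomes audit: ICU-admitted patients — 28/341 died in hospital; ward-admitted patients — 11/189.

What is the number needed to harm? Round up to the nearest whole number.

NNH = 42

risk, ICU-admitted patients = 28/341 = 0.082111
risk, ward-admitted patients = 11/189 = 0.058201
absolute risk difference = 0.023910
1 / 0.023910 = 41.824 → round up → 42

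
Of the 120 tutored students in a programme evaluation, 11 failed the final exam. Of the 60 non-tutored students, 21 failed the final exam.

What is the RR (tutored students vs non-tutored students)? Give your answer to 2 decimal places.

0.26

risk, tutored students = 11/120 = 0.0917
risk, non-tutored students = 21/60 = 0.3500
RR = 0.0917 / 0.3500 = 0.26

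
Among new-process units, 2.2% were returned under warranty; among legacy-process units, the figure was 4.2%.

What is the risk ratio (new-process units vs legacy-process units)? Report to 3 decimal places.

RR = 0.02200 / 0.04200 = 0.524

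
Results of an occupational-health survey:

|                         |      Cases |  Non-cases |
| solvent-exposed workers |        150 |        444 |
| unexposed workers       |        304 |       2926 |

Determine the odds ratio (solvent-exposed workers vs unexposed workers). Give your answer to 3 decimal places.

OR = (150 × 2926) / (444 × 304) = 438900/134976 ≈ 3.252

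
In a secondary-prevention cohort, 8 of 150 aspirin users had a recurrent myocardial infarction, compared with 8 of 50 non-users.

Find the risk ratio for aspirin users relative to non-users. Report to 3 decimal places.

RR ≈ 0.333

risk, aspirin users = 8/150 = 0.0533
risk, non-users = 8/50 = 0.1600
RR = 0.0533 / 0.1600 = 0.333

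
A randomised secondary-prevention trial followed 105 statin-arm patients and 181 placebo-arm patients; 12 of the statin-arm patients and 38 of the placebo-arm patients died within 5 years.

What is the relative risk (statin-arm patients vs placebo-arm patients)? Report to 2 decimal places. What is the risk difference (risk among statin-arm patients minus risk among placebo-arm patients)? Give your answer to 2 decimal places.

risk, statin-arm patients = 12/105 = 0.1143
risk, placebo-arm patients = 38/181 = 0.2099
RR = 0.1143 / 0.2099 = 0.54
risk difference = 0.1143 − 0.2099 = -0.10

RR = 0.54; RD = -0.10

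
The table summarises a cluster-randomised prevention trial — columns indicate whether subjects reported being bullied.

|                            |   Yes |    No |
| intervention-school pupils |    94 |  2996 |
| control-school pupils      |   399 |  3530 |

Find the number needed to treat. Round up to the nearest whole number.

risk, intervention-school pupils = 94/3090 = 0.030421
risk, control-school pupils = 399/3929 = 0.101553
absolute risk difference = 0.071132
1 / 0.071132 = 14.058 → round up → 15

NNT: 15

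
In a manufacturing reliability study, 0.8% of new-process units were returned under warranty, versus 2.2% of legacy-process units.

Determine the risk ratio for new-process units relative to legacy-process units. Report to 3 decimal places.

RR = 0.00800 / 0.02200 = 0.364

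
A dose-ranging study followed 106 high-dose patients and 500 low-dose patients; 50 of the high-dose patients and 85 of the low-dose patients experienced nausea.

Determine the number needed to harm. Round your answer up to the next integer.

risk, high-dose patients = 50/106 = 0.471698
risk, low-dose patients = 85/500 = 0.170000
absolute risk difference = 0.301698
1 / 0.301698 = 3.315 → round up → 4

4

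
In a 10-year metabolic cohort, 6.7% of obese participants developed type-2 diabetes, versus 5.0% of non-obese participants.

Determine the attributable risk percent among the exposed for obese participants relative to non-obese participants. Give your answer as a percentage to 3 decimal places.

AR% = (0.0670 − 0.0500) / 0.0670 = 0.2537 → 25.373%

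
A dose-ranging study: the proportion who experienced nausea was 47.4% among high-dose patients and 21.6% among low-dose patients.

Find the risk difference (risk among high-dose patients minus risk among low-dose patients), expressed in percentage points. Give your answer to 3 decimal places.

risk difference = 0.4740 − 0.2160 = 0.2580 → 25.800 percentage points

RD: 25.800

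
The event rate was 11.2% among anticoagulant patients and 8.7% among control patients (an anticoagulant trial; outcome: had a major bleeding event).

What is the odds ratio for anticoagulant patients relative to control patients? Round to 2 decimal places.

1.32

odds, anticoagulant patients = 0.1120/0.8880 = 0.1261
odds, control patients = 0.0870/0.9130 = 0.0953
OR = 0.1261 / 0.0953 = 1.32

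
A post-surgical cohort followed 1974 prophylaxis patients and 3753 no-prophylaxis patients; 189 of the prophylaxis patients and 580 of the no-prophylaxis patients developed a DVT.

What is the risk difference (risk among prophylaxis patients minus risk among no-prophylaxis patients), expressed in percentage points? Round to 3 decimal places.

RD ≈ -5.880

risk, prophylaxis patients = 189/1974 = 0.0957
risk, no-prophylaxis patients = 580/3753 = 0.1545
risk difference = 0.0957 − 0.1545 = -0.0588 → -5.880 percentage points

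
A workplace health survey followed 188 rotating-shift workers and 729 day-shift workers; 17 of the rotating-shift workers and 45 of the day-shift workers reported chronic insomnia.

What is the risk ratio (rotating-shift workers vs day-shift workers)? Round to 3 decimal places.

1.465

risk, rotating-shift workers = 17/188 = 0.0904
risk, day-shift workers = 45/729 = 0.0617
RR = 0.0904 / 0.0617 = 1.465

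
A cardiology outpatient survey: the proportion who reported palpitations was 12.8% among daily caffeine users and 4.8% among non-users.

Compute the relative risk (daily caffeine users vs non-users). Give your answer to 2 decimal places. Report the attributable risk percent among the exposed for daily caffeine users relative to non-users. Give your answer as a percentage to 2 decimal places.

RR = 0.12800 / 0.04800 = 2.67
AR% = (0.12800 − 0.04800) / 0.12800 = 0.6250 → 62.50%

RR = 2.67; AR% = 62.50%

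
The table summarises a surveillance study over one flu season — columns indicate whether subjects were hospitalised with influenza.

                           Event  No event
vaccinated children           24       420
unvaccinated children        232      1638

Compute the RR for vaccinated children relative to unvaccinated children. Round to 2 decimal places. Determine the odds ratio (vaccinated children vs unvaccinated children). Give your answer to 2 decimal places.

RR = 0.44; OR = 0.40

risk, vaccinated children = 24/444 = 0.0541
risk, unvaccinated children = 232/1870 = 0.1241
RR = 0.0541 / 0.1241 = 0.44
odds, vaccinated children = 24/420 = 0.0571
odds, unvaccinated children = 232/1638 = 0.1416
OR = 0.0571 / 0.1416 = 0.40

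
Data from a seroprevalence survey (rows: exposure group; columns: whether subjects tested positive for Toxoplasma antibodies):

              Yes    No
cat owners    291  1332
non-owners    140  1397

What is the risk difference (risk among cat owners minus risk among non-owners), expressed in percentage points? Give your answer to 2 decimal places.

risk, cat owners = 291/1623 = 0.1793
risk, non-owners = 140/1537 = 0.0911
risk difference = 0.1793 − 0.0911 = 0.0882 → 8.82 percentage points

RD = 8.82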